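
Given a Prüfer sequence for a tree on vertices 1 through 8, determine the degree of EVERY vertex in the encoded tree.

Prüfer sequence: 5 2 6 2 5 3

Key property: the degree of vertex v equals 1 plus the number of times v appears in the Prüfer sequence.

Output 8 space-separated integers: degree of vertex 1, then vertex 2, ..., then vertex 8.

p_1 = 5: count[5] becomes 1
p_2 = 2: count[2] becomes 1
p_3 = 6: count[6] becomes 1
p_4 = 2: count[2] becomes 2
p_5 = 5: count[5] becomes 2
p_6 = 3: count[3] becomes 1
Degrees (1 + count): deg[1]=1+0=1, deg[2]=1+2=3, deg[3]=1+1=2, deg[4]=1+0=1, deg[5]=1+2=3, deg[6]=1+1=2, deg[7]=1+0=1, deg[8]=1+0=1

Answer: 1 3 2 1 3 2 1 1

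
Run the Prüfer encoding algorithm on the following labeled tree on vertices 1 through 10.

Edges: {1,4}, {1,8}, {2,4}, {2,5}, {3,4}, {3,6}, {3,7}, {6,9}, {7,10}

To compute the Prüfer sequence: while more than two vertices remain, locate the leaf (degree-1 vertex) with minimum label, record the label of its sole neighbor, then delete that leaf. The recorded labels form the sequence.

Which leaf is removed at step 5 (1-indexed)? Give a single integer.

Step 1: current leaves = {5,8,9,10}. Remove leaf 5 (neighbor: 2).
Step 2: current leaves = {2,8,9,10}. Remove leaf 2 (neighbor: 4).
Step 3: current leaves = {8,9,10}. Remove leaf 8 (neighbor: 1).
Step 4: current leaves = {1,9,10}. Remove leaf 1 (neighbor: 4).
Step 5: current leaves = {4,9,10}. Remove leaf 4 (neighbor: 3).

Answer: 4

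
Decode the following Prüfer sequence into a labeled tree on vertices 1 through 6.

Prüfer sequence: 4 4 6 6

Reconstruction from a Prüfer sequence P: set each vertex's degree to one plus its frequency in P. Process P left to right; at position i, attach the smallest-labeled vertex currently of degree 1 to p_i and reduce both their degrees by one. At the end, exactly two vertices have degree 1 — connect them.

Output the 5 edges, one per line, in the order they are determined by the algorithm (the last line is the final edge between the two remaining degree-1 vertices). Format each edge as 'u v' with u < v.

Initial degrees: {1:1, 2:1, 3:1, 4:3, 5:1, 6:3}
Step 1: smallest deg-1 vertex = 1, p_1 = 4. Add edge {1,4}. Now deg[1]=0, deg[4]=2.
Step 2: smallest deg-1 vertex = 2, p_2 = 4. Add edge {2,4}. Now deg[2]=0, deg[4]=1.
Step 3: smallest deg-1 vertex = 3, p_3 = 6. Add edge {3,6}. Now deg[3]=0, deg[6]=2.
Step 4: smallest deg-1 vertex = 4, p_4 = 6. Add edge {4,6}. Now deg[4]=0, deg[6]=1.
Final: two remaining deg-1 vertices are 5, 6. Add edge {5,6}.

Answer: 1 4
2 4
3 6
4 6
5 6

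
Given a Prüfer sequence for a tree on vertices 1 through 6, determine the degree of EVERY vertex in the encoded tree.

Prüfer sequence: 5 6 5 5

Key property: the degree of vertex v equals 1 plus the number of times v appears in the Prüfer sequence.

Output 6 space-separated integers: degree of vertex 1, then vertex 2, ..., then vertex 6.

p_1 = 5: count[5] becomes 1
p_2 = 6: count[6] becomes 1
p_3 = 5: count[5] becomes 2
p_4 = 5: count[5] becomes 3
Degrees (1 + count): deg[1]=1+0=1, deg[2]=1+0=1, deg[3]=1+0=1, deg[4]=1+0=1, deg[5]=1+3=4, deg[6]=1+1=2

Answer: 1 1 1 1 4 2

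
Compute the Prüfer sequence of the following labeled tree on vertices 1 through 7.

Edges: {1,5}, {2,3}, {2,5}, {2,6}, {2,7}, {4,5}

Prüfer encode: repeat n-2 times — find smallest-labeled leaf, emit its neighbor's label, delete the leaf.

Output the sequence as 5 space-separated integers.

Step 1: leaves = {1,3,4,6,7}. Remove smallest leaf 1, emit neighbor 5.
Step 2: leaves = {3,4,6,7}. Remove smallest leaf 3, emit neighbor 2.
Step 3: leaves = {4,6,7}. Remove smallest leaf 4, emit neighbor 5.
Step 4: leaves = {5,6,7}. Remove smallest leaf 5, emit neighbor 2.
Step 5: leaves = {6,7}. Remove smallest leaf 6, emit neighbor 2.
Done: 2 vertices remain (2, 7). Sequence = [5 2 5 2 2]

Answer: 5 2 5 2 2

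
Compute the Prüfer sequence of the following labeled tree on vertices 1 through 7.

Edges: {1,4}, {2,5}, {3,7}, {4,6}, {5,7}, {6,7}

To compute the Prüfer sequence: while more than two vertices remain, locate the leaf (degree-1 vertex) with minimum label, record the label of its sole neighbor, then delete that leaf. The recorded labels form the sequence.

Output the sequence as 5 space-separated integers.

Answer: 4 5 7 6 7

Derivation:
Step 1: leaves = {1,2,3}. Remove smallest leaf 1, emit neighbor 4.
Step 2: leaves = {2,3,4}. Remove smallest leaf 2, emit neighbor 5.
Step 3: leaves = {3,4,5}. Remove smallest leaf 3, emit neighbor 7.
Step 4: leaves = {4,5}. Remove smallest leaf 4, emit neighbor 6.
Step 5: leaves = {5,6}. Remove smallest leaf 5, emit neighbor 7.
Done: 2 vertices remain (6, 7). Sequence = [4 5 7 6 7]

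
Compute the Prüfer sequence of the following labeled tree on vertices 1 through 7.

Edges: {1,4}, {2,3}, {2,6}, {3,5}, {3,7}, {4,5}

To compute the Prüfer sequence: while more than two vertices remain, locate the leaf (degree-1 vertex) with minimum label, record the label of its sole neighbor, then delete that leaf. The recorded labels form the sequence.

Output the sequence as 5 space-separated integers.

Step 1: leaves = {1,6,7}. Remove smallest leaf 1, emit neighbor 4.
Step 2: leaves = {4,6,7}. Remove smallest leaf 4, emit neighbor 5.
Step 3: leaves = {5,6,7}. Remove smallest leaf 5, emit neighbor 3.
Step 4: leaves = {6,7}. Remove smallest leaf 6, emit neighbor 2.
Step 5: leaves = {2,7}. Remove smallest leaf 2, emit neighbor 3.
Done: 2 vertices remain (3, 7). Sequence = [4 5 3 2 3]

Answer: 4 5 3 2 3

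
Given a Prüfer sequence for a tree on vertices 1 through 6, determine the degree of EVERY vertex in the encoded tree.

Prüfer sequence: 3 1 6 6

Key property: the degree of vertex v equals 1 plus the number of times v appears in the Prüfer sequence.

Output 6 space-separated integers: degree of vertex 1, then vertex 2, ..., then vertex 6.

Answer: 2 1 2 1 1 3

Derivation:
p_1 = 3: count[3] becomes 1
p_2 = 1: count[1] becomes 1
p_3 = 6: count[6] becomes 1
p_4 = 6: count[6] becomes 2
Degrees (1 + count): deg[1]=1+1=2, deg[2]=1+0=1, deg[3]=1+1=2, deg[4]=1+0=1, deg[5]=1+0=1, deg[6]=1+2=3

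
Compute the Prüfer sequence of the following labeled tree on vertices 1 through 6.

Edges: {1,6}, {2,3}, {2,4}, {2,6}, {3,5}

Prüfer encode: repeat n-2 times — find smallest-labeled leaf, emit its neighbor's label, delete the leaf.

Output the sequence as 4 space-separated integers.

Answer: 6 2 3 2

Derivation:
Step 1: leaves = {1,4,5}. Remove smallest leaf 1, emit neighbor 6.
Step 2: leaves = {4,5,6}. Remove smallest leaf 4, emit neighbor 2.
Step 3: leaves = {5,6}. Remove smallest leaf 5, emit neighbor 3.
Step 4: leaves = {3,6}. Remove smallest leaf 3, emit neighbor 2.
Done: 2 vertices remain (2, 6). Sequence = [6 2 3 2]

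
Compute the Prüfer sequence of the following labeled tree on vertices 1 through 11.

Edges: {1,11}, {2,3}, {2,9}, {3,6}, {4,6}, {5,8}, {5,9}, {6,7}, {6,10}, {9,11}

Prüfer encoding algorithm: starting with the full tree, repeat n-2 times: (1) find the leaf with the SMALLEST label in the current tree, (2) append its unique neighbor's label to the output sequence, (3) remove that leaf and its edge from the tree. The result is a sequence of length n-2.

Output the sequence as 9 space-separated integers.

Answer: 11 6 6 5 9 6 3 2 9

Derivation:
Step 1: leaves = {1,4,7,8,10}. Remove smallest leaf 1, emit neighbor 11.
Step 2: leaves = {4,7,8,10,11}. Remove smallest leaf 4, emit neighbor 6.
Step 3: leaves = {7,8,10,11}. Remove smallest leaf 7, emit neighbor 6.
Step 4: leaves = {8,10,11}. Remove smallest leaf 8, emit neighbor 5.
Step 5: leaves = {5,10,11}. Remove smallest leaf 5, emit neighbor 9.
Step 6: leaves = {10,11}. Remove smallest leaf 10, emit neighbor 6.
Step 7: leaves = {6,11}. Remove smallest leaf 6, emit neighbor 3.
Step 8: leaves = {3,11}. Remove smallest leaf 3, emit neighbor 2.
Step 9: leaves = {2,11}. Remove smallest leaf 2, emit neighbor 9.
Done: 2 vertices remain (9, 11). Sequence = [11 6 6 5 9 6 3 2 9]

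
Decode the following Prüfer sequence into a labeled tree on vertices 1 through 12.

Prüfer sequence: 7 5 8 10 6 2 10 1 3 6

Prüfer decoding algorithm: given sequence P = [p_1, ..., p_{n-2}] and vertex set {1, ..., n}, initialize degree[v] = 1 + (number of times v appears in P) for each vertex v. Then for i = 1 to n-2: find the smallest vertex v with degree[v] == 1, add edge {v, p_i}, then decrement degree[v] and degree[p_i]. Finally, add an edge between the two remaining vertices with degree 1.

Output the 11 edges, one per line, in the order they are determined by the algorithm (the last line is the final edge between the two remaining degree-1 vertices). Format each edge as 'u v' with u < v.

Answer: 4 7
5 7
5 8
8 10
6 9
2 11
2 10
1 10
1 3
3 6
6 12

Derivation:
Initial degrees: {1:2, 2:2, 3:2, 4:1, 5:2, 6:3, 7:2, 8:2, 9:1, 10:3, 11:1, 12:1}
Step 1: smallest deg-1 vertex = 4, p_1 = 7. Add edge {4,7}. Now deg[4]=0, deg[7]=1.
Step 2: smallest deg-1 vertex = 7, p_2 = 5. Add edge {5,7}. Now deg[7]=0, deg[5]=1.
Step 3: smallest deg-1 vertex = 5, p_3 = 8. Add edge {5,8}. Now deg[5]=0, deg[8]=1.
Step 4: smallest deg-1 vertex = 8, p_4 = 10. Add edge {8,10}. Now deg[8]=0, deg[10]=2.
Step 5: smallest deg-1 vertex = 9, p_5 = 6. Add edge {6,9}. Now deg[9]=0, deg[6]=2.
Step 6: smallest deg-1 vertex = 11, p_6 = 2. Add edge {2,11}. Now deg[11]=0, deg[2]=1.
Step 7: smallest deg-1 vertex = 2, p_7 = 10. Add edge {2,10}. Now deg[2]=0, deg[10]=1.
Step 8: smallest deg-1 vertex = 10, p_8 = 1. Add edge {1,10}. Now deg[10]=0, deg[1]=1.
Step 9: smallest deg-1 vertex = 1, p_9 = 3. Add edge {1,3}. Now deg[1]=0, deg[3]=1.
Step 10: smallest deg-1 vertex = 3, p_10 = 6. Add edge {3,6}. Now deg[3]=0, deg[6]=1.
Final: two remaining deg-1 vertices are 6, 12. Add edge {6,12}.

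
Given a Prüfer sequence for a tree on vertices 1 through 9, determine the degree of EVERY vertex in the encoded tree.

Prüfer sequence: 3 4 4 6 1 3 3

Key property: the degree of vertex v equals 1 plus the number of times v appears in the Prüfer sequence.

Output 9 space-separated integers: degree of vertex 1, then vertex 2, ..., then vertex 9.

p_1 = 3: count[3] becomes 1
p_2 = 4: count[4] becomes 1
p_3 = 4: count[4] becomes 2
p_4 = 6: count[6] becomes 1
p_5 = 1: count[1] becomes 1
p_6 = 3: count[3] becomes 2
p_7 = 3: count[3] becomes 3
Degrees (1 + count): deg[1]=1+1=2, deg[2]=1+0=1, deg[3]=1+3=4, deg[4]=1+2=3, deg[5]=1+0=1, deg[6]=1+1=2, deg[7]=1+0=1, deg[8]=1+0=1, deg[9]=1+0=1

Answer: 2 1 4 3 1 2 1 1 1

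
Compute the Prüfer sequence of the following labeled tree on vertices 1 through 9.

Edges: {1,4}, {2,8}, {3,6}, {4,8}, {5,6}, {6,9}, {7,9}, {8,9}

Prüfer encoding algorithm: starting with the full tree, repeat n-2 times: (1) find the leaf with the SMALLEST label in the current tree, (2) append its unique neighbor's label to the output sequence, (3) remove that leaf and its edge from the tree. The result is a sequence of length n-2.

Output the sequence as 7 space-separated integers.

Step 1: leaves = {1,2,3,5,7}. Remove smallest leaf 1, emit neighbor 4.
Step 2: leaves = {2,3,4,5,7}. Remove smallest leaf 2, emit neighbor 8.
Step 3: leaves = {3,4,5,7}. Remove smallest leaf 3, emit neighbor 6.
Step 4: leaves = {4,5,7}. Remove smallest leaf 4, emit neighbor 8.
Step 5: leaves = {5,7,8}. Remove smallest leaf 5, emit neighbor 6.
Step 6: leaves = {6,7,8}. Remove smallest leaf 6, emit neighbor 9.
Step 7: leaves = {7,8}. Remove smallest leaf 7, emit neighbor 9.
Done: 2 vertices remain (8, 9). Sequence = [4 8 6 8 6 9 9]

Answer: 4 8 6 8 6 9 9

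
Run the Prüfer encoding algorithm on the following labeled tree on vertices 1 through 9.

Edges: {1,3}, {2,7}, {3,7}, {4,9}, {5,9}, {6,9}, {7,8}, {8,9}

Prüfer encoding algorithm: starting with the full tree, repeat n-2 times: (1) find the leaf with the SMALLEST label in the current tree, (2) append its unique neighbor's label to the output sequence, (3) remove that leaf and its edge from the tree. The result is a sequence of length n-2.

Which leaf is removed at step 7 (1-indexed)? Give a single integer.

Step 1: current leaves = {1,2,4,5,6}. Remove leaf 1 (neighbor: 3).
Step 2: current leaves = {2,3,4,5,6}. Remove leaf 2 (neighbor: 7).
Step 3: current leaves = {3,4,5,6}. Remove leaf 3 (neighbor: 7).
Step 4: current leaves = {4,5,6,7}. Remove leaf 4 (neighbor: 9).
Step 5: current leaves = {5,6,7}. Remove leaf 5 (neighbor: 9).
Step 6: current leaves = {6,7}. Remove leaf 6 (neighbor: 9).
Step 7: current leaves = {7,9}. Remove leaf 7 (neighbor: 8).

Answer: 7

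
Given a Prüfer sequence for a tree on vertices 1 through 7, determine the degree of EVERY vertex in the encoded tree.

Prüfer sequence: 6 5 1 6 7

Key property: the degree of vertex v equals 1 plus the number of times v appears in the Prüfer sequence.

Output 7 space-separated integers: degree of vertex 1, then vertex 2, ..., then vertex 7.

p_1 = 6: count[6] becomes 1
p_2 = 5: count[5] becomes 1
p_3 = 1: count[1] becomes 1
p_4 = 6: count[6] becomes 2
p_5 = 7: count[7] becomes 1
Degrees (1 + count): deg[1]=1+1=2, deg[2]=1+0=1, deg[3]=1+0=1, deg[4]=1+0=1, deg[5]=1+1=2, deg[6]=1+2=3, deg[7]=1+1=2

Answer: 2 1 1 1 2 3 2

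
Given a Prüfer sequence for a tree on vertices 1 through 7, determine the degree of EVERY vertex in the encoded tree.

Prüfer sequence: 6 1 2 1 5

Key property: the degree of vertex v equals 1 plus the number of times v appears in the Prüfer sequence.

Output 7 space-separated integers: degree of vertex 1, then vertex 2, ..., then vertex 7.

p_1 = 6: count[6] becomes 1
p_2 = 1: count[1] becomes 1
p_3 = 2: count[2] becomes 1
p_4 = 1: count[1] becomes 2
p_5 = 5: count[5] becomes 1
Degrees (1 + count): deg[1]=1+2=3, deg[2]=1+1=2, deg[3]=1+0=1, deg[4]=1+0=1, deg[5]=1+1=2, deg[6]=1+1=2, deg[7]=1+0=1

Answer: 3 2 1 1 2 2 1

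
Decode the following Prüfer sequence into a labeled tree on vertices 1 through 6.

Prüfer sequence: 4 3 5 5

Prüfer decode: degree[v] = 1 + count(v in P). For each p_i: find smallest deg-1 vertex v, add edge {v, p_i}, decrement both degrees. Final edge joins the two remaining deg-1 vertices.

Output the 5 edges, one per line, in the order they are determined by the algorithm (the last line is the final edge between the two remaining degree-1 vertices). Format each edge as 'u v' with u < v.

Initial degrees: {1:1, 2:1, 3:2, 4:2, 5:3, 6:1}
Step 1: smallest deg-1 vertex = 1, p_1 = 4. Add edge {1,4}. Now deg[1]=0, deg[4]=1.
Step 2: smallest deg-1 vertex = 2, p_2 = 3. Add edge {2,3}. Now deg[2]=0, deg[3]=1.
Step 3: smallest deg-1 vertex = 3, p_3 = 5. Add edge {3,5}. Now deg[3]=0, deg[5]=2.
Step 4: smallest deg-1 vertex = 4, p_4 = 5. Add edge {4,5}. Now deg[4]=0, deg[5]=1.
Final: two remaining deg-1 vertices are 5, 6. Add edge {5,6}.

Answer: 1 4
2 3
3 5
4 5
5 6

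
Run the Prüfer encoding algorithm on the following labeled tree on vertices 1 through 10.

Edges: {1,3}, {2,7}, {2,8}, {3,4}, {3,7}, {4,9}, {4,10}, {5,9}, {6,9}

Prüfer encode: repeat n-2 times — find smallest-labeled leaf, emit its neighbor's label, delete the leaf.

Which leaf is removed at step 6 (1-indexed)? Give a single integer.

Answer: 7

Derivation:
Step 1: current leaves = {1,5,6,8,10}. Remove leaf 1 (neighbor: 3).
Step 2: current leaves = {5,6,8,10}. Remove leaf 5 (neighbor: 9).
Step 3: current leaves = {6,8,10}. Remove leaf 6 (neighbor: 9).
Step 4: current leaves = {8,9,10}. Remove leaf 8 (neighbor: 2).
Step 5: current leaves = {2,9,10}. Remove leaf 2 (neighbor: 7).
Step 6: current leaves = {7,9,10}. Remove leaf 7 (neighbor: 3).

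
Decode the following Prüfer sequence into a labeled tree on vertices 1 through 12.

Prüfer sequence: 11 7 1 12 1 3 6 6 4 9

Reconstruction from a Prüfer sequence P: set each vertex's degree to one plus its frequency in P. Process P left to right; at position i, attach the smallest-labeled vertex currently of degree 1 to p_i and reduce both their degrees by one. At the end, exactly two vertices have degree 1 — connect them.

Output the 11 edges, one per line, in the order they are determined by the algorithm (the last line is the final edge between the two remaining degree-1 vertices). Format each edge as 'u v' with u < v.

Initial degrees: {1:3, 2:1, 3:2, 4:2, 5:1, 6:3, 7:2, 8:1, 9:2, 10:1, 11:2, 12:2}
Step 1: smallest deg-1 vertex = 2, p_1 = 11. Add edge {2,11}. Now deg[2]=0, deg[11]=1.
Step 2: smallest deg-1 vertex = 5, p_2 = 7. Add edge {5,7}. Now deg[5]=0, deg[7]=1.
Step 3: smallest deg-1 vertex = 7, p_3 = 1. Add edge {1,7}. Now deg[7]=0, deg[1]=2.
Step 4: smallest deg-1 vertex = 8, p_4 = 12. Add edge {8,12}. Now deg[8]=0, deg[12]=1.
Step 5: smallest deg-1 vertex = 10, p_5 = 1. Add edge {1,10}. Now deg[10]=0, deg[1]=1.
Step 6: smallest deg-1 vertex = 1, p_6 = 3. Add edge {1,3}. Now deg[1]=0, deg[3]=1.
Step 7: smallest deg-1 vertex = 3, p_7 = 6. Add edge {3,6}. Now deg[3]=0, deg[6]=2.
Step 8: smallest deg-1 vertex = 11, p_8 = 6. Add edge {6,11}. Now deg[11]=0, deg[6]=1.
Step 9: smallest deg-1 vertex = 6, p_9 = 4. Add edge {4,6}. Now deg[6]=0, deg[4]=1.
Step 10: smallest deg-1 vertex = 4, p_10 = 9. Add edge {4,9}. Now deg[4]=0, deg[9]=1.
Final: two remaining deg-1 vertices are 9, 12. Add edge {9,12}.

Answer: 2 11
5 7
1 7
8 12
1 10
1 3
3 6
6 11
4 6
4 9
9 12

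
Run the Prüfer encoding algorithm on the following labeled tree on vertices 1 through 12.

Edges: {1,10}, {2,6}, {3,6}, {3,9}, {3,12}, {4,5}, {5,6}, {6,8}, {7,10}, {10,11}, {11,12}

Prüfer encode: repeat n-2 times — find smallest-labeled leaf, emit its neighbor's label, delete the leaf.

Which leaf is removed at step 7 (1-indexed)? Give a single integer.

Step 1: current leaves = {1,2,4,7,8,9}. Remove leaf 1 (neighbor: 10).
Step 2: current leaves = {2,4,7,8,9}. Remove leaf 2 (neighbor: 6).
Step 3: current leaves = {4,7,8,9}. Remove leaf 4 (neighbor: 5).
Step 4: current leaves = {5,7,8,9}. Remove leaf 5 (neighbor: 6).
Step 5: current leaves = {7,8,9}. Remove leaf 7 (neighbor: 10).
Step 6: current leaves = {8,9,10}. Remove leaf 8 (neighbor: 6).
Step 7: current leaves = {6,9,10}. Remove leaf 6 (neighbor: 3).

Answer: 6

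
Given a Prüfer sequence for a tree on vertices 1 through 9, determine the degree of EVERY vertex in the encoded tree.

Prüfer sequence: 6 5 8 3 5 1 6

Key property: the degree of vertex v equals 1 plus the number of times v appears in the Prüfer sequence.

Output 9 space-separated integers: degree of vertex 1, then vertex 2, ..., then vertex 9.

p_1 = 6: count[6] becomes 1
p_2 = 5: count[5] becomes 1
p_3 = 8: count[8] becomes 1
p_4 = 3: count[3] becomes 1
p_5 = 5: count[5] becomes 2
p_6 = 1: count[1] becomes 1
p_7 = 6: count[6] becomes 2
Degrees (1 + count): deg[1]=1+1=2, deg[2]=1+0=1, deg[3]=1+1=2, deg[4]=1+0=1, deg[5]=1+2=3, deg[6]=1+2=3, deg[7]=1+0=1, deg[8]=1+1=2, deg[9]=1+0=1

Answer: 2 1 2 1 3 3 1 2 1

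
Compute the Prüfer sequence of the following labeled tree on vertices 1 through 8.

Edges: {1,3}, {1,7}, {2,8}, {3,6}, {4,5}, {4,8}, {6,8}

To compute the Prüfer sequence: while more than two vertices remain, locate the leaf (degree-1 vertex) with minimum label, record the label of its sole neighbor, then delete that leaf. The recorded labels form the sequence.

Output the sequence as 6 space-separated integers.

Step 1: leaves = {2,5,7}. Remove smallest leaf 2, emit neighbor 8.
Step 2: leaves = {5,7}. Remove smallest leaf 5, emit neighbor 4.
Step 3: leaves = {4,7}. Remove smallest leaf 4, emit neighbor 8.
Step 4: leaves = {7,8}. Remove smallest leaf 7, emit neighbor 1.
Step 5: leaves = {1,8}. Remove smallest leaf 1, emit neighbor 3.
Step 6: leaves = {3,8}. Remove smallest leaf 3, emit neighbor 6.
Done: 2 vertices remain (6, 8). Sequence = [8 4 8 1 3 6]

Answer: 8 4 8 1 3 6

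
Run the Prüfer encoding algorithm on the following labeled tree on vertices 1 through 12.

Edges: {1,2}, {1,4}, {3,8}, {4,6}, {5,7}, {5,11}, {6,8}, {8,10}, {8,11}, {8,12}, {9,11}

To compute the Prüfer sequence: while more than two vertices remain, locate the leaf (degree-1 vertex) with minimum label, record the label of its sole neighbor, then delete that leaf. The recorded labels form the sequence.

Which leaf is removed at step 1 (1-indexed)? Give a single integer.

Step 1: current leaves = {2,3,7,9,10,12}. Remove leaf 2 (neighbor: 1).

Answer: 2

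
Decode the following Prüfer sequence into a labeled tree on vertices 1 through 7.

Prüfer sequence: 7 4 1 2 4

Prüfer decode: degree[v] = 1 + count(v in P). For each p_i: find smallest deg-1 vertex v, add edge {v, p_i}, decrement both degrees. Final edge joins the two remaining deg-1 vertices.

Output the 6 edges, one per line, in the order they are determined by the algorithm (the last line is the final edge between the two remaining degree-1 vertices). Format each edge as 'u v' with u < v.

Answer: 3 7
4 5
1 6
1 2
2 4
4 7

Derivation:
Initial degrees: {1:2, 2:2, 3:1, 4:3, 5:1, 6:1, 7:2}
Step 1: smallest deg-1 vertex = 3, p_1 = 7. Add edge {3,7}. Now deg[3]=0, deg[7]=1.
Step 2: smallest deg-1 vertex = 5, p_2 = 4. Add edge {4,5}. Now deg[5]=0, deg[4]=2.
Step 3: smallest deg-1 vertex = 6, p_3 = 1. Add edge {1,6}. Now deg[6]=0, deg[1]=1.
Step 4: smallest deg-1 vertex = 1, p_4 = 2. Add edge {1,2}. Now deg[1]=0, deg[2]=1.
Step 5: smallest deg-1 vertex = 2, p_5 = 4. Add edge {2,4}. Now deg[2]=0, deg[4]=1.
Final: two remaining deg-1 vertices are 4, 7. Add edge {4,7}.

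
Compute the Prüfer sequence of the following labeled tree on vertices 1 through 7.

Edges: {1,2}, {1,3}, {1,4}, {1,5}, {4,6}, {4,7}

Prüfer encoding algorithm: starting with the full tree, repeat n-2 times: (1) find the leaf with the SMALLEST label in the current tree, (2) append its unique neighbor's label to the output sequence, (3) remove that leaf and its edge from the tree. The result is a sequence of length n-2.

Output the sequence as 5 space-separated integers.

Answer: 1 1 1 4 4

Derivation:
Step 1: leaves = {2,3,5,6,7}. Remove smallest leaf 2, emit neighbor 1.
Step 2: leaves = {3,5,6,7}. Remove smallest leaf 3, emit neighbor 1.
Step 3: leaves = {5,6,7}. Remove smallest leaf 5, emit neighbor 1.
Step 4: leaves = {1,6,7}. Remove smallest leaf 1, emit neighbor 4.
Step 5: leaves = {6,7}. Remove smallest leaf 6, emit neighbor 4.
Done: 2 vertices remain (4, 7). Sequence = [1 1 1 4 4]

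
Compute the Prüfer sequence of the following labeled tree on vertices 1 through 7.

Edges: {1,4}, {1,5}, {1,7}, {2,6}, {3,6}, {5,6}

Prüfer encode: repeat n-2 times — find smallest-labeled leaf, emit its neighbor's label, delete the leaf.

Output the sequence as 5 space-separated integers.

Answer: 6 6 1 5 1

Derivation:
Step 1: leaves = {2,3,4,7}. Remove smallest leaf 2, emit neighbor 6.
Step 2: leaves = {3,4,7}. Remove smallest leaf 3, emit neighbor 6.
Step 3: leaves = {4,6,7}. Remove smallest leaf 4, emit neighbor 1.
Step 4: leaves = {6,7}. Remove smallest leaf 6, emit neighbor 5.
Step 5: leaves = {5,7}. Remove smallest leaf 5, emit neighbor 1.
Done: 2 vertices remain (1, 7). Sequence = [6 6 1 5 1]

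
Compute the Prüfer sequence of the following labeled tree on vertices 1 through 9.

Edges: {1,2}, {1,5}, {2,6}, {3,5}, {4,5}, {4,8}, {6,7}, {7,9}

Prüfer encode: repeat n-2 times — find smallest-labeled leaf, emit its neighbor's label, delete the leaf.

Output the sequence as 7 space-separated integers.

Answer: 5 4 5 1 2 6 7

Derivation:
Step 1: leaves = {3,8,9}. Remove smallest leaf 3, emit neighbor 5.
Step 2: leaves = {8,9}. Remove smallest leaf 8, emit neighbor 4.
Step 3: leaves = {4,9}. Remove smallest leaf 4, emit neighbor 5.
Step 4: leaves = {5,9}. Remove smallest leaf 5, emit neighbor 1.
Step 5: leaves = {1,9}. Remove smallest leaf 1, emit neighbor 2.
Step 6: leaves = {2,9}. Remove smallest leaf 2, emit neighbor 6.
Step 7: leaves = {6,9}. Remove smallest leaf 6, emit neighbor 7.
Done: 2 vertices remain (7, 9). Sequence = [5 4 5 1 2 6 7]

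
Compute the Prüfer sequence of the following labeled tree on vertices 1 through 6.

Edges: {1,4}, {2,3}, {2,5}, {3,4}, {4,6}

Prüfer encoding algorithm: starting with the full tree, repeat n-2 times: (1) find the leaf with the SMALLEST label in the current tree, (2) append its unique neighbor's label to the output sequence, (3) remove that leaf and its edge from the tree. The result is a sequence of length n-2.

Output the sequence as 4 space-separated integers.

Answer: 4 2 3 4

Derivation:
Step 1: leaves = {1,5,6}. Remove smallest leaf 1, emit neighbor 4.
Step 2: leaves = {5,6}. Remove smallest leaf 5, emit neighbor 2.
Step 3: leaves = {2,6}. Remove smallest leaf 2, emit neighbor 3.
Step 4: leaves = {3,6}. Remove smallest leaf 3, emit neighbor 4.
Done: 2 vertices remain (4, 6). Sequence = [4 2 3 4]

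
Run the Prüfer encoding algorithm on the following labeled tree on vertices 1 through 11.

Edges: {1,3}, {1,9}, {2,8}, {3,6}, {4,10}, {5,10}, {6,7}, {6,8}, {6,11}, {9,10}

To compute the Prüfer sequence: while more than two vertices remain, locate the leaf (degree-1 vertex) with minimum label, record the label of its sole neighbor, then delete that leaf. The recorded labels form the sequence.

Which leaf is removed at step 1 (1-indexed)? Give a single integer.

Answer: 2

Derivation:
Step 1: current leaves = {2,4,5,7,11}. Remove leaf 2 (neighbor: 8).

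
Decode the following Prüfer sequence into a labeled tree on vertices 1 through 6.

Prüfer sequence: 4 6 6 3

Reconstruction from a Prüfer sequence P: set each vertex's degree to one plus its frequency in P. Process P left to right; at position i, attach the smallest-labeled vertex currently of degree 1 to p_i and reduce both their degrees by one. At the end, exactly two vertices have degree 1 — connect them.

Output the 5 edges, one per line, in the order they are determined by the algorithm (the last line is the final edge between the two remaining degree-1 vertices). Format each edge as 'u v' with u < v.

Answer: 1 4
2 6
4 6
3 5
3 6

Derivation:
Initial degrees: {1:1, 2:1, 3:2, 4:2, 5:1, 6:3}
Step 1: smallest deg-1 vertex = 1, p_1 = 4. Add edge {1,4}. Now deg[1]=0, deg[4]=1.
Step 2: smallest deg-1 vertex = 2, p_2 = 6. Add edge {2,6}. Now deg[2]=0, deg[6]=2.
Step 3: smallest deg-1 vertex = 4, p_3 = 6. Add edge {4,6}. Now deg[4]=0, deg[6]=1.
Step 4: smallest deg-1 vertex = 5, p_4 = 3. Add edge {3,5}. Now deg[5]=0, deg[3]=1.
Final: two remaining deg-1 vertices are 3, 6. Add edge {3,6}.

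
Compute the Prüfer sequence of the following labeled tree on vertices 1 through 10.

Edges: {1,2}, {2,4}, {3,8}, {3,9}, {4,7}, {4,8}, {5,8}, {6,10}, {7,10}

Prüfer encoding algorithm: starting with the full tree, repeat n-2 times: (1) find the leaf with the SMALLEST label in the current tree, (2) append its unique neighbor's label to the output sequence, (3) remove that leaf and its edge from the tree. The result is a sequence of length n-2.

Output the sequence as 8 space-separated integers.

Answer: 2 4 8 10 3 8 4 7

Derivation:
Step 1: leaves = {1,5,6,9}. Remove smallest leaf 1, emit neighbor 2.
Step 2: leaves = {2,5,6,9}. Remove smallest leaf 2, emit neighbor 4.
Step 3: leaves = {5,6,9}. Remove smallest leaf 5, emit neighbor 8.
Step 4: leaves = {6,9}. Remove smallest leaf 6, emit neighbor 10.
Step 5: leaves = {9,10}. Remove smallest leaf 9, emit neighbor 3.
Step 6: leaves = {3,10}. Remove smallest leaf 3, emit neighbor 8.
Step 7: leaves = {8,10}. Remove smallest leaf 8, emit neighbor 4.
Step 8: leaves = {4,10}. Remove smallest leaf 4, emit neighbor 7.
Done: 2 vertices remain (7, 10). Sequence = [2 4 8 10 3 8 4 7]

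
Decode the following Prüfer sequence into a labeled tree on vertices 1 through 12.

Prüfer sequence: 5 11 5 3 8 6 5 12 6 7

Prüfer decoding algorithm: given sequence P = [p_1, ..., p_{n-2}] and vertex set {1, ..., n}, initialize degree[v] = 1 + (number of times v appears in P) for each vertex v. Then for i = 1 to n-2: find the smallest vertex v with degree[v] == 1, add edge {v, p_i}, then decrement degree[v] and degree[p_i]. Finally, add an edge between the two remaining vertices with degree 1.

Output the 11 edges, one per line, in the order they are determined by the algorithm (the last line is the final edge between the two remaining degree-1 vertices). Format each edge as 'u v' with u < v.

Answer: 1 5
2 11
4 5
3 9
3 8
6 8
5 10
5 12
6 11
6 7
7 12

Derivation:
Initial degrees: {1:1, 2:1, 3:2, 4:1, 5:4, 6:3, 7:2, 8:2, 9:1, 10:1, 11:2, 12:2}
Step 1: smallest deg-1 vertex = 1, p_1 = 5. Add edge {1,5}. Now deg[1]=0, deg[5]=3.
Step 2: smallest deg-1 vertex = 2, p_2 = 11. Add edge {2,11}. Now deg[2]=0, deg[11]=1.
Step 3: smallest deg-1 vertex = 4, p_3 = 5. Add edge {4,5}. Now deg[4]=0, deg[5]=2.
Step 4: smallest deg-1 vertex = 9, p_4 = 3. Add edge {3,9}. Now deg[9]=0, deg[3]=1.
Step 5: smallest deg-1 vertex = 3, p_5 = 8. Add edge {3,8}. Now deg[3]=0, deg[8]=1.
Step 6: smallest deg-1 vertex = 8, p_6 = 6. Add edge {6,8}. Now deg[8]=0, deg[6]=2.
Step 7: smallest deg-1 vertex = 10, p_7 = 5. Add edge {5,10}. Now deg[10]=0, deg[5]=1.
Step 8: smallest deg-1 vertex = 5, p_8 = 12. Add edge {5,12}. Now deg[5]=0, deg[12]=1.
Step 9: smallest deg-1 vertex = 11, p_9 = 6. Add edge {6,11}. Now deg[11]=0, deg[6]=1.
Step 10: smallest deg-1 vertex = 6, p_10 = 7. Add edge {6,7}. Now deg[6]=0, deg[7]=1.
Final: two remaining deg-1 vertices are 7, 12. Add edge {7,12}.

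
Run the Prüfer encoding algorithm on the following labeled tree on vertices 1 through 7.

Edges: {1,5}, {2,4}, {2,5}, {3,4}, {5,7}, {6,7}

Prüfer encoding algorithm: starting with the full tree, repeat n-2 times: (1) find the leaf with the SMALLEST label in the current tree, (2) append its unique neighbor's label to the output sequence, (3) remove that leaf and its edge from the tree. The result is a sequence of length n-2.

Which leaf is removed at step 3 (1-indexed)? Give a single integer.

Answer: 4

Derivation:
Step 1: current leaves = {1,3,6}. Remove leaf 1 (neighbor: 5).
Step 2: current leaves = {3,6}. Remove leaf 3 (neighbor: 4).
Step 3: current leaves = {4,6}. Remove leaf 4 (neighbor: 2).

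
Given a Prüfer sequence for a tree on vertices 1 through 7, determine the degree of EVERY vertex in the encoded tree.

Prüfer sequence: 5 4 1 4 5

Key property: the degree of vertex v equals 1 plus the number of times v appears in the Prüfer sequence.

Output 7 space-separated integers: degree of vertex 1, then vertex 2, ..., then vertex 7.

p_1 = 5: count[5] becomes 1
p_2 = 4: count[4] becomes 1
p_3 = 1: count[1] becomes 1
p_4 = 4: count[4] becomes 2
p_5 = 5: count[5] becomes 2
Degrees (1 + count): deg[1]=1+1=2, deg[2]=1+0=1, deg[3]=1+0=1, deg[4]=1+2=3, deg[5]=1+2=3, deg[6]=1+0=1, deg[7]=1+0=1

Answer: 2 1 1 3 3 1 1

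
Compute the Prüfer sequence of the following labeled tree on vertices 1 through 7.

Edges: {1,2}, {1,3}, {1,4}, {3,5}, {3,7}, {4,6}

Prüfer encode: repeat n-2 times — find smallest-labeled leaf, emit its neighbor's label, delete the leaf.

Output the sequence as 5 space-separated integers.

Step 1: leaves = {2,5,6,7}. Remove smallest leaf 2, emit neighbor 1.
Step 2: leaves = {5,6,7}. Remove smallest leaf 5, emit neighbor 3.
Step 3: leaves = {6,7}. Remove smallest leaf 6, emit neighbor 4.
Step 4: leaves = {4,7}. Remove smallest leaf 4, emit neighbor 1.
Step 5: leaves = {1,7}. Remove smallest leaf 1, emit neighbor 3.
Done: 2 vertices remain (3, 7). Sequence = [1 3 4 1 3]

Answer: 1 3 4 1 3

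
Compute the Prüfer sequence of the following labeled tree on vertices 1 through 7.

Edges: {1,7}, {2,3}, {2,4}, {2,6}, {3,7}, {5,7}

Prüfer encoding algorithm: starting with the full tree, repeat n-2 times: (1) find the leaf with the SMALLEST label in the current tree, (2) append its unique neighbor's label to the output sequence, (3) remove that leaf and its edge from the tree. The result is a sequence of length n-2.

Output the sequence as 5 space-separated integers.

Answer: 7 2 7 2 3

Derivation:
Step 1: leaves = {1,4,5,6}. Remove smallest leaf 1, emit neighbor 7.
Step 2: leaves = {4,5,6}. Remove smallest leaf 4, emit neighbor 2.
Step 3: leaves = {5,6}. Remove smallest leaf 5, emit neighbor 7.
Step 4: leaves = {6,7}. Remove smallest leaf 6, emit neighbor 2.
Step 5: leaves = {2,7}. Remove smallest leaf 2, emit neighbor 3.
Done: 2 vertices remain (3, 7). Sequence = [7 2 7 2 3]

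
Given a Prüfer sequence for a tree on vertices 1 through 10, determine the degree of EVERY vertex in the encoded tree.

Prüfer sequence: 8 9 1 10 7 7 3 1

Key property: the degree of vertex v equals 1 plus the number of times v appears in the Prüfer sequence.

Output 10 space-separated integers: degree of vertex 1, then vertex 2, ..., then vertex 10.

Answer: 3 1 2 1 1 1 3 2 2 2

Derivation:
p_1 = 8: count[8] becomes 1
p_2 = 9: count[9] becomes 1
p_3 = 1: count[1] becomes 1
p_4 = 10: count[10] becomes 1
p_5 = 7: count[7] becomes 1
p_6 = 7: count[7] becomes 2
p_7 = 3: count[3] becomes 1
p_8 = 1: count[1] becomes 2
Degrees (1 + count): deg[1]=1+2=3, deg[2]=1+0=1, deg[3]=1+1=2, deg[4]=1+0=1, deg[5]=1+0=1, deg[6]=1+0=1, deg[7]=1+2=3, deg[8]=1+1=2, deg[9]=1+1=2, deg[10]=1+1=2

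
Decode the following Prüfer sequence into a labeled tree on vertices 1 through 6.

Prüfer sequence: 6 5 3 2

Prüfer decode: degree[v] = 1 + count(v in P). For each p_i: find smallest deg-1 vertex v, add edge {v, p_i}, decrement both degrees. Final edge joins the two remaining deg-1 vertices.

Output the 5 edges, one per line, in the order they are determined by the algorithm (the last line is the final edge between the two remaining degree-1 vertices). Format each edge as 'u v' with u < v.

Initial degrees: {1:1, 2:2, 3:2, 4:1, 5:2, 6:2}
Step 1: smallest deg-1 vertex = 1, p_1 = 6. Add edge {1,6}. Now deg[1]=0, deg[6]=1.
Step 2: smallest deg-1 vertex = 4, p_2 = 5. Add edge {4,5}. Now deg[4]=0, deg[5]=1.
Step 3: smallest deg-1 vertex = 5, p_3 = 3. Add edge {3,5}. Now deg[5]=0, deg[3]=1.
Step 4: smallest deg-1 vertex = 3, p_4 = 2. Add edge {2,3}. Now deg[3]=0, deg[2]=1.
Final: two remaining deg-1 vertices are 2, 6. Add edge {2,6}.

Answer: 1 6
4 5
3 5
2 3
2 6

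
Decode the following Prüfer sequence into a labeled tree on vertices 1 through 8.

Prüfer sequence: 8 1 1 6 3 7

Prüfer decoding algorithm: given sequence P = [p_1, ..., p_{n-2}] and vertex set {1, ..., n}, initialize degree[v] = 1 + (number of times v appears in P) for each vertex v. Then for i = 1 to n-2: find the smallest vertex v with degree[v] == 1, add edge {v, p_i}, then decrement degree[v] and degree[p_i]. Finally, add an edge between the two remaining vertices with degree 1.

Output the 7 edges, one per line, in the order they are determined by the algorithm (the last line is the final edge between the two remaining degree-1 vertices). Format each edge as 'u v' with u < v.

Answer: 2 8
1 4
1 5
1 6
3 6
3 7
7 8

Derivation:
Initial degrees: {1:3, 2:1, 3:2, 4:1, 5:1, 6:2, 7:2, 8:2}
Step 1: smallest deg-1 vertex = 2, p_1 = 8. Add edge {2,8}. Now deg[2]=0, deg[8]=1.
Step 2: smallest deg-1 vertex = 4, p_2 = 1. Add edge {1,4}. Now deg[4]=0, deg[1]=2.
Step 3: smallest deg-1 vertex = 5, p_3 = 1. Add edge {1,5}. Now deg[5]=0, deg[1]=1.
Step 4: smallest deg-1 vertex = 1, p_4 = 6. Add edge {1,6}. Now deg[1]=0, deg[6]=1.
Step 5: smallest deg-1 vertex = 6, p_5 = 3. Add edge {3,6}. Now deg[6]=0, deg[3]=1.
Step 6: smallest deg-1 vertex = 3, p_6 = 7. Add edge {3,7}. Now deg[3]=0, deg[7]=1.
Final: two remaining deg-1 vertices are 7, 8. Add edge {7,8}.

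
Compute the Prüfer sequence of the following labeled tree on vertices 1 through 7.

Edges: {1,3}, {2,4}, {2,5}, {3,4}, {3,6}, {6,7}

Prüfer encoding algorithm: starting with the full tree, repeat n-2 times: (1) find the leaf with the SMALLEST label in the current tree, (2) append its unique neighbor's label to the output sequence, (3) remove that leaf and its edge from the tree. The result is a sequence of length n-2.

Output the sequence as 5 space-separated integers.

Step 1: leaves = {1,5,7}. Remove smallest leaf 1, emit neighbor 3.
Step 2: leaves = {5,7}. Remove smallest leaf 5, emit neighbor 2.
Step 3: leaves = {2,7}. Remove smallest leaf 2, emit neighbor 4.
Step 4: leaves = {4,7}. Remove smallest leaf 4, emit neighbor 3.
Step 5: leaves = {3,7}. Remove smallest leaf 3, emit neighbor 6.
Done: 2 vertices remain (6, 7). Sequence = [3 2 4 3 6]

Answer: 3 2 4 3 6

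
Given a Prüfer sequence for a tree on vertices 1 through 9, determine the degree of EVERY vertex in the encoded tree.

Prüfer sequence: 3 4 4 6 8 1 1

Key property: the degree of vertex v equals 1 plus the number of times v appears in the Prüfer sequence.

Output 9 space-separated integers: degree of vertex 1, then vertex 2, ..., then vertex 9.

Answer: 3 1 2 3 1 2 1 2 1

Derivation:
p_1 = 3: count[3] becomes 1
p_2 = 4: count[4] becomes 1
p_3 = 4: count[4] becomes 2
p_4 = 6: count[6] becomes 1
p_5 = 8: count[8] becomes 1
p_6 = 1: count[1] becomes 1
p_7 = 1: count[1] becomes 2
Degrees (1 + count): deg[1]=1+2=3, deg[2]=1+0=1, deg[3]=1+1=2, deg[4]=1+2=3, deg[5]=1+0=1, deg[6]=1+1=2, deg[7]=1+0=1, deg[8]=1+1=2, deg[9]=1+0=1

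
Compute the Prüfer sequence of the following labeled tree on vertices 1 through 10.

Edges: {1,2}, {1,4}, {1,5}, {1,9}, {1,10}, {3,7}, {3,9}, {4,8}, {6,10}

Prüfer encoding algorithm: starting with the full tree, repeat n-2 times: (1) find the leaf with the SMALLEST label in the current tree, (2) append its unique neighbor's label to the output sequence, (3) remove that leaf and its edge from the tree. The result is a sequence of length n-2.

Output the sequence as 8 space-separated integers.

Step 1: leaves = {2,5,6,7,8}. Remove smallest leaf 2, emit neighbor 1.
Step 2: leaves = {5,6,7,8}. Remove smallest leaf 5, emit neighbor 1.
Step 3: leaves = {6,7,8}. Remove smallest leaf 6, emit neighbor 10.
Step 4: leaves = {7,8,10}. Remove smallest leaf 7, emit neighbor 3.
Step 5: leaves = {3,8,10}. Remove smallest leaf 3, emit neighbor 9.
Step 6: leaves = {8,9,10}. Remove smallest leaf 8, emit neighbor 4.
Step 7: leaves = {4,9,10}. Remove smallest leaf 4, emit neighbor 1.
Step 8: leaves = {9,10}. Remove smallest leaf 9, emit neighbor 1.
Done: 2 vertices remain (1, 10). Sequence = [1 1 10 3 9 4 1 1]

Answer: 1 1 10 3 9 4 1 1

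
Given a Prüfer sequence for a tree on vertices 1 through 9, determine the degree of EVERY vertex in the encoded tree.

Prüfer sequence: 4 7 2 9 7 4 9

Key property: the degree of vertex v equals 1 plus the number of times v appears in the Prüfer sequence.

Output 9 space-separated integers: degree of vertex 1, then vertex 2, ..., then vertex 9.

p_1 = 4: count[4] becomes 1
p_2 = 7: count[7] becomes 1
p_3 = 2: count[2] becomes 1
p_4 = 9: count[9] becomes 1
p_5 = 7: count[7] becomes 2
p_6 = 4: count[4] becomes 2
p_7 = 9: count[9] becomes 2
Degrees (1 + count): deg[1]=1+0=1, deg[2]=1+1=2, deg[3]=1+0=1, deg[4]=1+2=3, deg[5]=1+0=1, deg[6]=1+0=1, deg[7]=1+2=3, deg[8]=1+0=1, deg[9]=1+2=3

Answer: 1 2 1 3 1 1 3 1 3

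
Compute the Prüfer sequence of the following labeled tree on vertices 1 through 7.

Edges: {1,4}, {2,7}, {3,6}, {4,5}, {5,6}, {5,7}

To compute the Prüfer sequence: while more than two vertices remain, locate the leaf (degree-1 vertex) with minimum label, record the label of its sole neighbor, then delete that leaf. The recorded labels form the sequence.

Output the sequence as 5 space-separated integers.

Step 1: leaves = {1,2,3}. Remove smallest leaf 1, emit neighbor 4.
Step 2: leaves = {2,3,4}. Remove smallest leaf 2, emit neighbor 7.
Step 3: leaves = {3,4,7}. Remove smallest leaf 3, emit neighbor 6.
Step 4: leaves = {4,6,7}. Remove smallest leaf 4, emit neighbor 5.
Step 5: leaves = {6,7}. Remove smallest leaf 6, emit neighbor 5.
Done: 2 vertices remain (5, 7). Sequence = [4 7 6 5 5]

Answer: 4 7 6 5 5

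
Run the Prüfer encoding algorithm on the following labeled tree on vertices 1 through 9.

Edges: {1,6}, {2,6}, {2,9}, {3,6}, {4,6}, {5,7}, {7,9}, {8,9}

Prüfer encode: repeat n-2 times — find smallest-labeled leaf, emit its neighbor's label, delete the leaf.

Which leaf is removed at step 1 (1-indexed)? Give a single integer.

Step 1: current leaves = {1,3,4,5,8}. Remove leaf 1 (neighbor: 6).

Answer: 1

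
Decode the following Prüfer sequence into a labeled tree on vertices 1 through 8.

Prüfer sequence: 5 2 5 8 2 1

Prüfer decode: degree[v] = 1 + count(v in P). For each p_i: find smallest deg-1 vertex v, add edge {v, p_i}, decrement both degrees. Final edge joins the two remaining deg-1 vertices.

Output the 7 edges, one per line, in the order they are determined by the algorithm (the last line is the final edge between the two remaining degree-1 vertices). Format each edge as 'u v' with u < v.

Answer: 3 5
2 4
5 6
5 8
2 7
1 2
1 8

Derivation:
Initial degrees: {1:2, 2:3, 3:1, 4:1, 5:3, 6:1, 7:1, 8:2}
Step 1: smallest deg-1 vertex = 3, p_1 = 5. Add edge {3,5}. Now deg[3]=0, deg[5]=2.
Step 2: smallest deg-1 vertex = 4, p_2 = 2. Add edge {2,4}. Now deg[4]=0, deg[2]=2.
Step 3: smallest deg-1 vertex = 6, p_3 = 5. Add edge {5,6}. Now deg[6]=0, deg[5]=1.
Step 4: smallest deg-1 vertex = 5, p_4 = 8. Add edge {5,8}. Now deg[5]=0, deg[8]=1.
Step 5: smallest deg-1 vertex = 7, p_5 = 2. Add edge {2,7}. Now deg[7]=0, deg[2]=1.
Step 6: smallest deg-1 vertex = 2, p_6 = 1. Add edge {1,2}. Now deg[2]=0, deg[1]=1.
Final: two remaining deg-1 vertices are 1, 8. Add edge {1,8}.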